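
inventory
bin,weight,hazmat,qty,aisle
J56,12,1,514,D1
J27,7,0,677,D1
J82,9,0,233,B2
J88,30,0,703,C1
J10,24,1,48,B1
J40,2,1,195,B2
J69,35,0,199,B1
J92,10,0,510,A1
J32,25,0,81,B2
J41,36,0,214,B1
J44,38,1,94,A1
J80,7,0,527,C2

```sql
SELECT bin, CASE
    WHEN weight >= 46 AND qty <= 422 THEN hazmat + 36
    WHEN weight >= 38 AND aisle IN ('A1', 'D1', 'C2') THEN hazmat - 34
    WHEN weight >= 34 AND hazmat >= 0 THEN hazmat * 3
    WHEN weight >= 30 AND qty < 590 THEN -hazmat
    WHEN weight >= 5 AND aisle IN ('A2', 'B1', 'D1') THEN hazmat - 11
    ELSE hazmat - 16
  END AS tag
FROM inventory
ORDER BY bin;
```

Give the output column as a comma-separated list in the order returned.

bin=J10: weight >= 5 AND aisle IN ('A2', 'B1', 'D1') → -10
bin=J27: weight >= 5 AND aisle IN ('A2', 'B1', 'D1') → -11
bin=J32: ELSE → -16
bin=J40: ELSE → -15
bin=J41: weight >= 34 AND hazmat >= 0 → 0
bin=J44: weight >= 38 AND aisle IN ('A1', 'D1', 'C2') → -33
bin=J56: weight >= 5 AND aisle IN ('A2', 'B1', 'D1') → -10
bin=J69: weight >= 34 AND hazmat >= 0 → 0
bin=J80: ELSE → -16
bin=J82: ELSE → -16
bin=J88: ELSE → -16
bin=J92: ELSE → -16

-10, -11, -16, -15, 0, -33, -10, 0, -16, -16, -16, -16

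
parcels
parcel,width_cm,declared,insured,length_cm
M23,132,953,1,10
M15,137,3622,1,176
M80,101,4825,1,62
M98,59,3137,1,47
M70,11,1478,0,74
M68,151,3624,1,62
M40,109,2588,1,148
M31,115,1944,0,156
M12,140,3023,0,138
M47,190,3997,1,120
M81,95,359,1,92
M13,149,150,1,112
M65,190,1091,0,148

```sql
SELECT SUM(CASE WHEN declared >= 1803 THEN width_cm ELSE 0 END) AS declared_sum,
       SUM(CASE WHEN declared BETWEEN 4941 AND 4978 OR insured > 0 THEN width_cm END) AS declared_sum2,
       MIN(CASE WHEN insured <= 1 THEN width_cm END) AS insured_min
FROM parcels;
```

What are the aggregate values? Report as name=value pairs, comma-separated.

[declared_sum: declared >= 1803]
parcel=M23: ✗
parcel=M15: ✓ → 137
parcel=M80: ✓ → 101
parcel=M98: ✓ → 59
parcel=M70: ✗
parcel=M68: ✓ → 151
parcel=M40: ✓ → 109
parcel=M31: ✓ → 115
parcel=M12: ✓ → 140
parcel=M47: ✓ → 190
parcel=M81: ✗
parcel=M13: ✗
parcel=M65: ✗
declared_sum = 137 + 101 + 59 + 151 + 109 + 115 + 140 + 190 = 1002
—
[declared_sum2: declared BETWEEN 4941 AND 4978 OR insured > 0]
parcel=M23: ✓ → 132
parcel=M15: ✓ → 137
parcel=M80: ✓ → 101
parcel=M98: ✓ → 59
parcel=M70: ✗
parcel=M68: ✓ → 151
parcel=M40: ✓ → 109
parcel=M31: ✗
parcel=M12: ✗
parcel=M47: ✓ → 190
parcel=M81: ✓ → 95
parcel=M13: ✓ → 149
parcel=M65: ✗
declared_sum2 = 132 + 137 + 101 + 59 + 151 + 109 + 190 + 95 + 149 = 1123
—
[insured_min: insured <= 1]
parcel=M23: ✓ → 132
parcel=M15: ✓ → 137
parcel=M80: ✓ → 101
parcel=M98: ✓ → 59
parcel=M70: ✓ → 11
parcel=M68: ✓ → 151
parcel=M40: ✓ → 109
parcel=M31: ✓ → 115
parcel=M12: ✓ → 140
parcel=M47: ✓ → 190
parcel=M81: ✓ → 95
parcel=M13: ✓ → 149
parcel=M65: ✓ → 190
insured_min = MIN(132, 137, 101, 59, 11, 151, 109, 115, 140, 190, 95, 149, 190) = 11

declared_sum=1002, declared_sum2=1123, insured_min=11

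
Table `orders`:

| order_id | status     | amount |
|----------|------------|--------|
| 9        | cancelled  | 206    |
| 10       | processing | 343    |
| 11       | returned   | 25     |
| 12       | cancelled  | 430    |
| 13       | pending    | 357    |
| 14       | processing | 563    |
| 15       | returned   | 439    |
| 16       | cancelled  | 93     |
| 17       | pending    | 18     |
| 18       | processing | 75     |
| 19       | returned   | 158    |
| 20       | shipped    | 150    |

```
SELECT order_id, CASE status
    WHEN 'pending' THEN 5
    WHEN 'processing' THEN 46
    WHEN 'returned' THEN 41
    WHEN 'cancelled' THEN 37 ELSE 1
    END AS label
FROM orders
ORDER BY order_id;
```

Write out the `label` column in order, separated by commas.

37, 46, 41, 37, 5, 46, 41, 37, 5, 46, 41, 1

order_id=9: status='cancelled' → 37
order_id=10: status='processing' → 46
order_id=11: status='returned' → 41
order_id=12: status='cancelled' → 37
order_id=13: status='pending' → 5
order_id=14: status='processing' → 46
order_id=15: status='returned' → 41
order_id=16: status='cancelled' → 37
order_id=17: status='pending' → 5
order_id=18: status='processing' → 46
order_id=19: status='returned' → 41
order_id=20: ELSE → 1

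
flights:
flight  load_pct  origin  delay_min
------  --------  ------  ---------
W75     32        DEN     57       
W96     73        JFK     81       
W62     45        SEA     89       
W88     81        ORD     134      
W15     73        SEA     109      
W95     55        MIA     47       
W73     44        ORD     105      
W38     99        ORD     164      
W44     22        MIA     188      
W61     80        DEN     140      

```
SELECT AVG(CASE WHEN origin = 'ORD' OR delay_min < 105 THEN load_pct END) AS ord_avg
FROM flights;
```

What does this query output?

61.2857142857

flight=W75: ✓ → 32
flight=W96: ✓ → 73
flight=W62: ✓ → 45
flight=W88: ✓ → 81
flight=W15: ✗
flight=W95: ✓ → 55
flight=W73: ✓ → 44
flight=W38: ✓ → 99
flight=W44: ✗
flight=W61: ✗
ord_avg = (32 + 73 + 45 + 81 + 55 + 44 + 99) / 7 = 61.2857142857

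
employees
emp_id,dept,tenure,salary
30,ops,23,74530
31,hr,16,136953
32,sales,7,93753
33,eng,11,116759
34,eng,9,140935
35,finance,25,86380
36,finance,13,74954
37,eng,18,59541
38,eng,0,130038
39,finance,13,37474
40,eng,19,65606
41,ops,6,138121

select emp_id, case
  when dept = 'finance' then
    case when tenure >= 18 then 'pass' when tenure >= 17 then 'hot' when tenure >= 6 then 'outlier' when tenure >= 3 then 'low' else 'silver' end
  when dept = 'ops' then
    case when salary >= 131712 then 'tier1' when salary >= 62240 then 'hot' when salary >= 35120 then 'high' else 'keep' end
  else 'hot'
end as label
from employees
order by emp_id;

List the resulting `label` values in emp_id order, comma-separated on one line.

emp_id=30: dept='ops' → inner[salary >= 62240] → hot
emp_id=31: dept='hr' → outer ELSE → hot
emp_id=32: dept='sales' → outer ELSE → hot
emp_id=33: dept='eng' → outer ELSE → hot
emp_id=34: dept='eng' → outer ELSE → hot
emp_id=35: dept='finance' → inner[tenure >= 18] → pass
emp_id=36: dept='finance' → inner[tenure >= 6] → outlier
emp_id=37: dept='eng' → outer ELSE → hot
emp_id=38: dept='eng' → outer ELSE → hot
emp_id=39: dept='finance' → inner[tenure >= 6] → outlier
emp_id=40: dept='eng' → outer ELSE → hot
emp_id=41: dept='ops' → inner[salary >= 131712] → tier1

hot, hot, hot, hot, hot, pass, outlier, hot, hot, outlier, hot, tier1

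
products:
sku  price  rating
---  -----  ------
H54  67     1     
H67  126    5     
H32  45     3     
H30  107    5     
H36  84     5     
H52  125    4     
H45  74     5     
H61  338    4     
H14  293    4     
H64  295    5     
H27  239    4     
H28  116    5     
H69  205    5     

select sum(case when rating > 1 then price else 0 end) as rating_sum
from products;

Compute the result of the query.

sku=H54: ✗
sku=H67: ✓ → 126
sku=H32: ✓ → 45
sku=H30: ✓ → 107
sku=H36: ✓ → 84
sku=H52: ✓ → 125
sku=H45: ✓ → 74
sku=H61: ✓ → 338
sku=H14: ✓ → 293
sku=H64: ✓ → 295
sku=H27: ✓ → 239
sku=H28: ✓ → 116
sku=H69: ✓ → 205
rating_sum = 126 + 45 + 107 + 84 + 125 + 74 + 338 + 293 + 295 + 239 + 116 + 205 = 2047

2047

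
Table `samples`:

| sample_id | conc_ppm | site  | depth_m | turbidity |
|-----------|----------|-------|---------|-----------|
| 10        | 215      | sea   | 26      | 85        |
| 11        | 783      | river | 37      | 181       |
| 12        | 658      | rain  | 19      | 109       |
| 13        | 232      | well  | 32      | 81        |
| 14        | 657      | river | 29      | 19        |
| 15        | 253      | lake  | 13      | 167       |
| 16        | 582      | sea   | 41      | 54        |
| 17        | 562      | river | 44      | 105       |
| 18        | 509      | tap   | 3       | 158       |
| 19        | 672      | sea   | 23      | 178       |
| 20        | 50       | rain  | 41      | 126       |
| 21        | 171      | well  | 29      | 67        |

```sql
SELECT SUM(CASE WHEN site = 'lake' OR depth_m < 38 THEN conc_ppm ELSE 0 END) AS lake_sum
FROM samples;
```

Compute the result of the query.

sample_id=10: ✓ → 215
sample_id=11: ✓ → 783
sample_id=12: ✓ → 658
sample_id=13: ✓ → 232
sample_id=14: ✓ → 657
sample_id=15: ✓ → 253
sample_id=16: ✗
sample_id=17: ✗
sample_id=18: ✓ → 509
sample_id=19: ✓ → 672
sample_id=20: ✗
sample_id=21: ✓ → 171
lake_sum = 215 + 783 + 658 + 232 + 657 + 253 + 509 + 672 + 171 = 4150

4150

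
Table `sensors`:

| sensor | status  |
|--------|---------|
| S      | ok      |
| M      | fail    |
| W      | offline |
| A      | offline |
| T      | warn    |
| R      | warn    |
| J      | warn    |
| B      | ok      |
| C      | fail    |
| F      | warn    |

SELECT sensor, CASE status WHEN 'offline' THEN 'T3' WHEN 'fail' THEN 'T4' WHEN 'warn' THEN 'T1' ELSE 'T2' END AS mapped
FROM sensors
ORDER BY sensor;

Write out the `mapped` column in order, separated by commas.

sensor=A: status='offline' → T3
sensor=B: ELSE → T2
sensor=C: status='fail' → T4
sensor=F: status='warn' → T1
sensor=J: status='warn' → T1
sensor=M: status='fail' → T4
sensor=R: status='warn' → T1
sensor=S: ELSE → T2
sensor=T: status='warn' → T1
sensor=W: status='offline' → T3

T3, T2, T4, T1, T1, T4, T1, T2, T1, T3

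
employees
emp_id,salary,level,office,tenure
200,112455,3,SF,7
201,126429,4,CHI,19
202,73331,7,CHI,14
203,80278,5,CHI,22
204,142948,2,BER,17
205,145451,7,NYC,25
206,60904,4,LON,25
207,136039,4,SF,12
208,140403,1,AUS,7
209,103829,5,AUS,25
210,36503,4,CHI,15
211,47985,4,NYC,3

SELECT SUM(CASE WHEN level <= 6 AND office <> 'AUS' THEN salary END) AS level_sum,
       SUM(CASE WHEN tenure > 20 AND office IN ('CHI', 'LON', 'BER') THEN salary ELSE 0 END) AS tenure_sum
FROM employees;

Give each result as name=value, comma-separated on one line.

[level_sum: level <= 6 AND office <> 'AUS']
emp_id=200: ✓ → 112455
emp_id=201: ✓ → 126429
emp_id=202: ✗
emp_id=203: ✓ → 80278
emp_id=204: ✓ → 142948
emp_id=205: ✗
emp_id=206: ✓ → 60904
emp_id=207: ✓ → 136039
emp_id=208: ✗
emp_id=209: ✗
emp_id=210: ✓ → 36503
emp_id=211: ✓ → 47985
level_sum = 112455 + 126429 + 80278 + 142948 + 60904 + 136039 + 36503 + 47985 = 743541
—
[tenure_sum: tenure > 20 AND office IN ('CHI', 'LON', 'BER')]
emp_id=200: ✗
emp_id=201: ✗
emp_id=202: ✗
emp_id=203: ✓ → 80278
emp_id=204: ✗
emp_id=205: ✗
emp_id=206: ✓ → 60904
emp_id=207: ✗
emp_id=208: ✗
emp_id=209: ✗
emp_id=210: ✗
emp_id=211: ✗
tenure_sum = 80278 + 60904 = 141182

level_sum=743541, tenure_sum=141182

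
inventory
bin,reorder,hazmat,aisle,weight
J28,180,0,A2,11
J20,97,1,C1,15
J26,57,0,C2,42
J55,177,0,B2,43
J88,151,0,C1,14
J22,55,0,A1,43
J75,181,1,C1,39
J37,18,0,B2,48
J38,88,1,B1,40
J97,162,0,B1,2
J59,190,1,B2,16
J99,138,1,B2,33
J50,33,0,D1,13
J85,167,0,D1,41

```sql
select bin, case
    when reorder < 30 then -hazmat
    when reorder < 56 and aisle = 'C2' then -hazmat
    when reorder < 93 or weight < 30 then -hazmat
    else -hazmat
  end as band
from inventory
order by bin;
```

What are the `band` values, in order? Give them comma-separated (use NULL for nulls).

bin=J20: reorder < 93 or weight < 30 → -1
bin=J22: reorder < 93 or weight < 30 → 0
bin=J26: reorder < 93 or weight < 30 → 0
bin=J28: reorder < 93 or weight < 30 → 0
bin=J37: reorder < 30 → 0
bin=J38: reorder < 93 or weight < 30 → -1
bin=J50: reorder < 93 or weight < 30 → 0
bin=J55: ELSE → 0
bin=J59: reorder < 93 or weight < 30 → -1
bin=J75: ELSE → -1
bin=J85: ELSE → 0
bin=J88: reorder < 93 or weight < 30 → 0
bin=J97: reorder < 93 or weight < 30 → 0
bin=J99: ELSE → -1

-1, 0, 0, 0, 0, -1, 0, 0, -1, -1, 0, 0, 0, -1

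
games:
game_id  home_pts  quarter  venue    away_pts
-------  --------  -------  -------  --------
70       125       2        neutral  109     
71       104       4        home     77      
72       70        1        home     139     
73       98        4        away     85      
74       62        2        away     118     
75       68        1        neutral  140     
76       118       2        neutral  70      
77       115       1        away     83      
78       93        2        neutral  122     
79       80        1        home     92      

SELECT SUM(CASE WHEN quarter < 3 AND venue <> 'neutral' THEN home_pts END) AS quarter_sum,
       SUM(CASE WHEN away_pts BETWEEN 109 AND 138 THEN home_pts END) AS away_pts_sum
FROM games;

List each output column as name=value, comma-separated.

[quarter_sum: quarter < 3 AND venue <> 'neutral']
game_id=70: ✗
game_id=71: ✗
game_id=72: ✓ → 70
game_id=73: ✗
game_id=74: ✓ → 62
game_id=75: ✗
game_id=76: ✗
game_id=77: ✓ → 115
game_id=78: ✗
game_id=79: ✓ → 80
quarter_sum = 70 + 62 + 115 + 80 = 327
—
[away_pts_sum: away_pts BETWEEN 109 AND 138]
game_id=70: ✓ → 125
game_id=71: ✗
game_id=72: ✗
game_id=73: ✗
game_id=74: ✓ → 62
game_id=75: ✗
game_id=76: ✗
game_id=77: ✗
game_id=78: ✓ → 93
game_id=79: ✗
away_pts_sum = 125 + 62 + 93 = 280

quarter_sum=327, away_pts_sum=280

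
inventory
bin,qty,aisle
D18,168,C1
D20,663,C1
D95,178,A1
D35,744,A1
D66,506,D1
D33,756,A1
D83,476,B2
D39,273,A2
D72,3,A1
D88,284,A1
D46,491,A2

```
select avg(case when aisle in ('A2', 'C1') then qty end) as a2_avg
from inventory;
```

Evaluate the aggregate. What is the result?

bin=D18: ✓ → 168
bin=D20: ✓ → 663
bin=D95: ✗
bin=D35: ✗
bin=D66: ✗
bin=D33: ✗
bin=D83: ✗
bin=D39: ✓ → 273
bin=D72: ✗
bin=D88: ✗
bin=D46: ✓ → 491
a2_avg = (168 + 663 + 273 + 491) / 4 = 398.75

398.75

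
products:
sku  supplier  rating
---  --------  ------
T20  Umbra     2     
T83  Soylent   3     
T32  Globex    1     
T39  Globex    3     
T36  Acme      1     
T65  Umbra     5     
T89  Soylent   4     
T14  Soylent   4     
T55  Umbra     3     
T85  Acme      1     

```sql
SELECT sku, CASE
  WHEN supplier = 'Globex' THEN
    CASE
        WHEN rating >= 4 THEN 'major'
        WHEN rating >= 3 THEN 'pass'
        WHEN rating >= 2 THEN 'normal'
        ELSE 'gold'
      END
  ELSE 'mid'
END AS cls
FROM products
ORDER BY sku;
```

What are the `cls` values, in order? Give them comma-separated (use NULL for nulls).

mid, mid, gold, mid, pass, mid, mid, mid, mid, mid

sku=T14: supplier='Soylent' → outer ELSE → mid
sku=T20: supplier='Umbra' → outer ELSE → mid
sku=T32: supplier='Globex' → inner[ELSE] → gold
sku=T36: supplier='Acme' → outer ELSE → mid
sku=T39: supplier='Globex' → inner[rating >= 3] → pass
sku=T55: supplier='Umbra' → outer ELSE → mid
sku=T65: supplier='Umbra' → outer ELSE → mid
sku=T83: supplier='Soylent' → outer ELSE → mid
sku=T85: supplier='Acme' → outer ELSE → mid
sku=T89: supplier='Soylent' → outer ELSE → mid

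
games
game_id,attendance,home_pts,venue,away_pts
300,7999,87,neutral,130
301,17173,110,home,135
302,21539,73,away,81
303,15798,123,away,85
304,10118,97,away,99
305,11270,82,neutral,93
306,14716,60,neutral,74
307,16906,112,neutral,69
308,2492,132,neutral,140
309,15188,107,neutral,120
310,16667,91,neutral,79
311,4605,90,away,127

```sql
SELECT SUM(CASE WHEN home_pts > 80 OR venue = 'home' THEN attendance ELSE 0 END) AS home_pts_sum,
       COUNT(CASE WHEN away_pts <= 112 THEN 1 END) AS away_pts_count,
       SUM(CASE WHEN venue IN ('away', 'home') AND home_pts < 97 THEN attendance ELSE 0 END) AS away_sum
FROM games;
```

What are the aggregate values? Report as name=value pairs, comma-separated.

[home_pts_sum: home_pts > 80 OR venue = 'home']
game_id=300: ✓ → 7999
game_id=301: ✓ → 17173
game_id=302: ✗
game_id=303: ✓ → 15798
game_id=304: ✓ → 10118
game_id=305: ✓ → 11270
game_id=306: ✗
game_id=307: ✓ → 16906
game_id=308: ✓ → 2492
game_id=309: ✓ → 15188
game_id=310: ✓ → 16667
game_id=311: ✓ → 4605
home_pts_sum = 7999 + 17173 + 15798 + 10118 + 11270 + 16906 + 2492 + 15188 + 16667 + 4605 = 118216
—
[away_pts_count: away_pts <= 112]
game_id=300: ✗
game_id=301: ✗
game_id=302: ✓ → 1
game_id=303: ✓ → 1
game_id=304: ✓ → 1
game_id=305: ✓ → 1
game_id=306: ✓ → 1
game_id=307: ✓ → 1
game_id=308: ✗
game_id=309: ✗
game_id=310: ✓ → 1
game_id=311: ✗
away_pts_count = COUNT(1, 1, 1, 1, 1, 1, 1) = 7
—
[away_sum: venue IN ('away', 'home') AND home_pts < 97]
game_id=300: ✗
game_id=301: ✗
game_id=302: ✓ → 21539
game_id=303: ✗
game_id=304: ✗
game_id=305: ✗
game_id=306: ✗
game_id=307: ✗
game_id=308: ✗
game_id=309: ✗
game_id=310: ✗
game_id=311: ✓ → 4605
away_sum = 21539 + 4605 = 26144

home_pts_sum=118216, away_pts_count=7, away_sum=26144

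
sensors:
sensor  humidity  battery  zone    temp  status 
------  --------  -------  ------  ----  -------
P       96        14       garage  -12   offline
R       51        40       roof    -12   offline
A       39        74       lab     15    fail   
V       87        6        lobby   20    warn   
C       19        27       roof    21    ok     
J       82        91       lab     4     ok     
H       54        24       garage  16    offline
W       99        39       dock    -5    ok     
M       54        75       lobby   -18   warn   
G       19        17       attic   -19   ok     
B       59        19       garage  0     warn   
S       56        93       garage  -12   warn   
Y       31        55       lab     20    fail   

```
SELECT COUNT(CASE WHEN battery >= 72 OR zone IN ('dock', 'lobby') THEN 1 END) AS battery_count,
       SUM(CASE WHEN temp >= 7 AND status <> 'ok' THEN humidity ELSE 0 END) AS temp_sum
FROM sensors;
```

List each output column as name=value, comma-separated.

battery_count=6, temp_sum=211

[battery_count: battery >= 72 OR zone IN ('dock', 'lobby')]
sensor=P: ✗
sensor=R: ✗
sensor=A: ✓ → 1
sensor=V: ✓ → 1
sensor=C: ✗
sensor=J: ✓ → 1
sensor=H: ✗
sensor=W: ✓ → 1
sensor=M: ✓ → 1
sensor=G: ✗
sensor=B: ✗
sensor=S: ✓ → 1
sensor=Y: ✗
battery_count = COUNT(1, 1, 1, 1, 1, 1) = 6
—
[temp_sum: temp >= 7 AND status <> 'ok']
sensor=P: ✗
sensor=R: ✗
sensor=A: ✓ → 39
sensor=V: ✓ → 87
sensor=C: ✗
sensor=J: ✗
sensor=H: ✓ → 54
sensor=W: ✗
sensor=M: ✗
sensor=G: ✗
sensor=B: ✗
sensor=S: ✗
sensor=Y: ✓ → 31
temp_sum = 39 + 87 + 54 + 31 = 211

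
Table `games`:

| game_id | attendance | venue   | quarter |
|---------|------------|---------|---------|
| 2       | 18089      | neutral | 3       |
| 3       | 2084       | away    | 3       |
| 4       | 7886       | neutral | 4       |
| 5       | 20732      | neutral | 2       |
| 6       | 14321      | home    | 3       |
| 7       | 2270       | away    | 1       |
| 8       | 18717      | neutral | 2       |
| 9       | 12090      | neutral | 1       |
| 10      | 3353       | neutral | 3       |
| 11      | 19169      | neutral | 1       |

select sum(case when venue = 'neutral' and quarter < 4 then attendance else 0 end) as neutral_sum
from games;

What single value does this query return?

game_id=2: ✓ → 18089
game_id=3: ✗
game_id=4: ✗
game_id=5: ✓ → 20732
game_id=6: ✗
game_id=7: ✗
game_id=8: ✓ → 18717
game_id=9: ✓ → 12090
game_id=10: ✓ → 3353
game_id=11: ✓ → 19169
neutral_sum = 18089 + 20732 + 18717 + 12090 + 3353 + 19169 = 92150

92150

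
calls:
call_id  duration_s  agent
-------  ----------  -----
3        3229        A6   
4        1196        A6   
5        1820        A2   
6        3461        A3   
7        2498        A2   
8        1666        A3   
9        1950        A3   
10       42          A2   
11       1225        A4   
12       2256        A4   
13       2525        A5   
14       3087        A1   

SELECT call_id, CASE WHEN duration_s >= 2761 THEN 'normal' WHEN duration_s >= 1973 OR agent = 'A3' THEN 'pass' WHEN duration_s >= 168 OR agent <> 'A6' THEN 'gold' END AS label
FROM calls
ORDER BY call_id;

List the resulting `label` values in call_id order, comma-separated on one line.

call_id=3: duration_s >= 2761 → normal
call_id=4: duration_s >= 168 OR agent <> 'A6' → gold
call_id=5: duration_s >= 168 OR agent <> 'A6' → gold
call_id=6: duration_s >= 2761 → normal
call_id=7: duration_s >= 1973 OR agent = 'A3' → pass
call_id=8: duration_s >= 1973 OR agent = 'A3' → pass
call_id=9: duration_s >= 1973 OR agent = 'A3' → pass
call_id=10: duration_s >= 168 OR agent <> 'A6' → gold
call_id=11: duration_s >= 168 OR agent <> 'A6' → gold
call_id=12: duration_s >= 1973 OR agent = 'A3' → pass
call_id=13: duration_s >= 1973 OR agent = 'A3' → pass
call_id=14: duration_s >= 2761 → normal

normal, gold, gold, normal, pass, pass, pass, gold, gold, pass, pass, normal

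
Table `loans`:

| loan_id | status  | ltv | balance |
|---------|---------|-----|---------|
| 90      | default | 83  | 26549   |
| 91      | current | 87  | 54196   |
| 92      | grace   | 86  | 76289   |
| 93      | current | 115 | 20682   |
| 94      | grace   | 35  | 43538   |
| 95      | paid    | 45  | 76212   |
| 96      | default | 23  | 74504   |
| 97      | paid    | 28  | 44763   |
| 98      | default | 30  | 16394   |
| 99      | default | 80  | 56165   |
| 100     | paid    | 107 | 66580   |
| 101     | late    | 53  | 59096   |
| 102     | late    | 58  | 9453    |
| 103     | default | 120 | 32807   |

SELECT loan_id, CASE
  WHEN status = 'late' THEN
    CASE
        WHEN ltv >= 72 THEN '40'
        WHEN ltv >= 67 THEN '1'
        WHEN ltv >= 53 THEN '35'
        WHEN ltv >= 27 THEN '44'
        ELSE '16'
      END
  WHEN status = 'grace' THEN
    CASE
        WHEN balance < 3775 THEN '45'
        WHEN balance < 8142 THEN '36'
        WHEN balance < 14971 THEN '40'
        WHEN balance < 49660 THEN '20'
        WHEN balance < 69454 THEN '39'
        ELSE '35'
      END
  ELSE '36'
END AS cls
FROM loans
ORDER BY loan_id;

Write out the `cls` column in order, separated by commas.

loan_id=90: status='default' → outer ELSE → 36
loan_id=91: status='current' → outer ELSE → 36
loan_id=92: status='grace' → inner[ELSE] → 35
loan_id=93: status='current' → outer ELSE → 36
loan_id=94: status='grace' → inner[balance < 49660] → 20
loan_id=95: status='paid' → outer ELSE → 36
loan_id=96: status='default' → outer ELSE → 36
loan_id=97: status='paid' → outer ELSE → 36
loan_id=98: status='default' → outer ELSE → 36
loan_id=99: status='default' → outer ELSE → 36
loan_id=100: status='paid' → outer ELSE → 36
loan_id=101: status='late' → inner[ltv >= 53] → 35
loan_id=102: status='late' → inner[ltv >= 53] → 35
loan_id=103: status='default' → outer ELSE → 36

36, 36, 35, 36, 20, 36, 36, 36, 36, 36, 36, 35, 35, 36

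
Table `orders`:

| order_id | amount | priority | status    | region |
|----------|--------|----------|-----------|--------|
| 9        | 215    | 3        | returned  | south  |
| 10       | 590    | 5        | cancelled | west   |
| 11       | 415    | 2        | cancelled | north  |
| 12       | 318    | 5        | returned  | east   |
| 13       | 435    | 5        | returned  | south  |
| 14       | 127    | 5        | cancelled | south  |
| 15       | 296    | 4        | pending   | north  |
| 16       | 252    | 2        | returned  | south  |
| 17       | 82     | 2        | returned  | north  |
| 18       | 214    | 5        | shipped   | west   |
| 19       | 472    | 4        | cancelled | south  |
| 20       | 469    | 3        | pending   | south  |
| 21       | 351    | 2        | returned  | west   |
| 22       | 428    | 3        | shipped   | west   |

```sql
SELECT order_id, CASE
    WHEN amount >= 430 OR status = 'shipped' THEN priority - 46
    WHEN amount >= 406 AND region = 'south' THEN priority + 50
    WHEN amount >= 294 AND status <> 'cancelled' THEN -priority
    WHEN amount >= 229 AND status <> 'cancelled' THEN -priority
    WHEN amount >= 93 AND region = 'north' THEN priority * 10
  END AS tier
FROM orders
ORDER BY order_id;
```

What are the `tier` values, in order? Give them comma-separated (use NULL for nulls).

order_id=9: (no match → NULL) → NULL
order_id=10: amount >= 430 OR status = 'shipped' → -41
order_id=11: amount >= 93 AND region = 'north' → 20
order_id=12: amount >= 294 AND status <> 'cancelled' → -5
order_id=13: amount >= 430 OR status = 'shipped' → -41
order_id=14: (no match → NULL) → NULL
order_id=15: amount >= 294 AND status <> 'cancelled' → -4
order_id=16: amount >= 229 AND status <> 'cancelled' → -2
order_id=17: (no match → NULL) → NULL
order_id=18: amount >= 430 OR status = 'shipped' → -41
order_id=19: amount >= 430 OR status = 'shipped' → -42
order_id=20: amount >= 430 OR status = 'shipped' → -43
order_id=21: amount >= 294 AND status <> 'cancelled' → -2
order_id=22: amount >= 430 OR status = 'shipped' → -43

NULL, -41, 20, -5, -41, NULL, -4, -2, NULL, -41, -42, -43, -2, -43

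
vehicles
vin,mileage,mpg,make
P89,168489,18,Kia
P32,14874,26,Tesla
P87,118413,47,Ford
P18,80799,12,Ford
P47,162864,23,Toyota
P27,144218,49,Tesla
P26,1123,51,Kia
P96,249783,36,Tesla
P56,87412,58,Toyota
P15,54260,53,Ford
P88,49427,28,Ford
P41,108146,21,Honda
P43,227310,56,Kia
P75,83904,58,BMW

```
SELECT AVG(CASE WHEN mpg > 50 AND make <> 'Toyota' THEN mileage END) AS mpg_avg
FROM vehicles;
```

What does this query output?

vin=P89: ✗
vin=P32: ✗
vin=P87: ✗
vin=P18: ✗
vin=P47: ✗
vin=P27: ✗
vin=P26: ✓ → 1123
vin=P96: ✗
vin=P56: ✗
vin=P15: ✓ → 54260
vin=P88: ✗
vin=P41: ✗
vin=P43: ✓ → 227310
vin=P75: ✓ → 83904
mpg_avg = (1123 + 54260 + 227310 + 83904) / 4 = 91649.25

91649.25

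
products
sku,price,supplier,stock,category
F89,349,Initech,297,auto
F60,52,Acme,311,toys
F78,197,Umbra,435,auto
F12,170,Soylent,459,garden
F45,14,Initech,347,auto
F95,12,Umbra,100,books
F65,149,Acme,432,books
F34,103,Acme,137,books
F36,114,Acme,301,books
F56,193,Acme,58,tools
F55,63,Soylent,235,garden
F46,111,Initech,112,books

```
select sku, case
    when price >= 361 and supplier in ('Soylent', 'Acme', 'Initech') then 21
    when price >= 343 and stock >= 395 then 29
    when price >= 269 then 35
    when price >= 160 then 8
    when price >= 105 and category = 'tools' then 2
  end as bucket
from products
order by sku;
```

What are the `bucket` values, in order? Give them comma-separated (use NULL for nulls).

sku=F12: price >= 160 → 8
sku=F34: (no match → NULL) → NULL
sku=F36: (no match → NULL) → NULL
sku=F45: (no match → NULL) → NULL
sku=F46: (no match → NULL) → NULL
sku=F55: (no match → NULL) → NULL
sku=F56: price >= 160 → 8
sku=F60: (no match → NULL) → NULL
sku=F65: (no match → NULL) → NULL
sku=F78: price >= 160 → 8
sku=F89: price >= 269 → 35
sku=F95: (no match → NULL) → NULL

8, NULL, NULL, NULL, NULL, NULL, 8, NULL, NULL, 8, 35, NULL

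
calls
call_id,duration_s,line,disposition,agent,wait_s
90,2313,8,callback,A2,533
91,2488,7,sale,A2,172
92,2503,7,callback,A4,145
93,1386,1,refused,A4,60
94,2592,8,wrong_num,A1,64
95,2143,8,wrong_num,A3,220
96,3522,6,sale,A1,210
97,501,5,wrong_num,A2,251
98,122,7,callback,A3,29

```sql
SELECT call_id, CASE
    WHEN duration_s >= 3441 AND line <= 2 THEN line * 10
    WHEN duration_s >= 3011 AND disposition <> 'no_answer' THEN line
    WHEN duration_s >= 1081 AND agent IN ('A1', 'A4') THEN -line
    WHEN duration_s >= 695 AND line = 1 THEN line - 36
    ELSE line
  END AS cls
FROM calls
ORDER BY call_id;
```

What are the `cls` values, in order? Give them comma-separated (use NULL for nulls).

call_id=90: ELSE → 8
call_id=91: ELSE → 7
call_id=92: duration_s >= 1081 AND agent IN ('A1', 'A4') → -7
call_id=93: duration_s >= 1081 AND agent IN ('A1', 'A4') → -1
call_id=94: duration_s >= 1081 AND agent IN ('A1', 'A4') → -8
call_id=95: ELSE → 8
call_id=96: duration_s >= 3011 AND disposition <> 'no_answer' → 6
call_id=97: ELSE → 5
call_id=98: ELSE → 7

8, 7, -7, -1, -8, 8, 6, 5, 7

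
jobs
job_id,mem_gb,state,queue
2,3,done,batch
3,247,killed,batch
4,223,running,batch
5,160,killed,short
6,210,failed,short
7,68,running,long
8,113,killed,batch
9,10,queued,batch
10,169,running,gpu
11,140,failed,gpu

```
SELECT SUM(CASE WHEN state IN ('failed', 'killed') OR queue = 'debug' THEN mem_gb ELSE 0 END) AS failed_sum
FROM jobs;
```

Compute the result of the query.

job_id=2: ✗
job_id=3: ✓ → 247
job_id=4: ✗
job_id=5: ✓ → 160
job_id=6: ✓ → 210
job_id=7: ✗
job_id=8: ✓ → 113
job_id=9: ✗
job_id=10: ✗
job_id=11: ✓ → 140
failed_sum = 247 + 160 + 210 + 113 + 140 = 870

870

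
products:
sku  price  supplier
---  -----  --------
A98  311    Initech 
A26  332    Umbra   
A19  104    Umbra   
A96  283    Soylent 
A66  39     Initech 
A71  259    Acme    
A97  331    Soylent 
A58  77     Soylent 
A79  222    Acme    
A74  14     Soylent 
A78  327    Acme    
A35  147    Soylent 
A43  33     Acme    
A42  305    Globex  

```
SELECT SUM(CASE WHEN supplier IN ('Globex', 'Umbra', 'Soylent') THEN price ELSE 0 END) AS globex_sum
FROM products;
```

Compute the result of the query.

1593

sku=A98: ✗
sku=A26: ✓ → 332
sku=A19: ✓ → 104
sku=A96: ✓ → 283
sku=A66: ✗
sku=A71: ✗
sku=A97: ✓ → 331
sku=A58: ✓ → 77
sku=A79: ✗
sku=A74: ✓ → 14
sku=A78: ✗
sku=A35: ✓ → 147
sku=A43: ✗
sku=A42: ✓ → 305
globex_sum = 332 + 104 + 283 + 331 + 77 + 14 + 147 + 305 = 1593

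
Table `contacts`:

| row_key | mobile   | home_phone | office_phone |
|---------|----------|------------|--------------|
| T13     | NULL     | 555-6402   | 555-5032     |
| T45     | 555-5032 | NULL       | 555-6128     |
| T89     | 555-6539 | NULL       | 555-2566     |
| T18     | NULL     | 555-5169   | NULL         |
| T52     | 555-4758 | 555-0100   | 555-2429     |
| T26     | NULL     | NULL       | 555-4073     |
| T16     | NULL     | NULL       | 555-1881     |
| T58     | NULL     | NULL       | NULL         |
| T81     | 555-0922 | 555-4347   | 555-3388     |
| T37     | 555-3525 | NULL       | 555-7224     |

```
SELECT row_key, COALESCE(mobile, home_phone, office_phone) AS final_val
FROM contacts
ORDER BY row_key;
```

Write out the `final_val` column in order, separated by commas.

555-6402, 555-1881, 555-5169, 555-4073, 555-3525, 555-5032, 555-4758, NULL, 555-0922, 555-6539

row_key=T13: mobile=NULL, home_phone=555-6402 → 555-6402
row_key=T16: mobile=NULL, home_phone=NULL, office_phone=555-1881 → 555-1881
row_key=T18: mobile=NULL, home_phone=555-5169 → 555-5169
row_key=T26: mobile=NULL, home_phone=NULL, office_phone=555-4073 → 555-4073
row_key=T37: mobile=555-3525 → 555-3525
row_key=T45: mobile=555-5032 → 555-5032
row_key=T52: mobile=555-4758 → 555-4758
row_key=T58: mobile=NULL, home_phone=NULL, office_phone=NULL (all NULL) → NULL
row_key=T81: mobile=555-0922 → 555-0922
row_key=T89: mobile=555-6539 → 555-6539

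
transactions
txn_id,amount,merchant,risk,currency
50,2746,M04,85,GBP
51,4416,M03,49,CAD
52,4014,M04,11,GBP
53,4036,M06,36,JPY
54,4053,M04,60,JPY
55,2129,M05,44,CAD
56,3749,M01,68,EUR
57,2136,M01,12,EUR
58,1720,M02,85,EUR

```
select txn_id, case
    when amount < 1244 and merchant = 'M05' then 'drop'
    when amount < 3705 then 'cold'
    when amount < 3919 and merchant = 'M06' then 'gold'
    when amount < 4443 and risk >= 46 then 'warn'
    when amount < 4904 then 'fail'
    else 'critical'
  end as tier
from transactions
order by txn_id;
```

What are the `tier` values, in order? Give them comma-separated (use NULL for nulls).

txn_id=50: amount < 3705 → cold
txn_id=51: amount < 4443 and risk >= 46 → warn
txn_id=52: amount < 4904 → fail
txn_id=53: amount < 4904 → fail
txn_id=54: amount < 4443 and risk >= 46 → warn
txn_id=55: amount < 3705 → cold
txn_id=56: amount < 4443 and risk >= 46 → warn
txn_id=57: amount < 3705 → cold
txn_id=58: amount < 3705 → cold

cold, warn, fail, fail, warn, cold, warn, cold, cold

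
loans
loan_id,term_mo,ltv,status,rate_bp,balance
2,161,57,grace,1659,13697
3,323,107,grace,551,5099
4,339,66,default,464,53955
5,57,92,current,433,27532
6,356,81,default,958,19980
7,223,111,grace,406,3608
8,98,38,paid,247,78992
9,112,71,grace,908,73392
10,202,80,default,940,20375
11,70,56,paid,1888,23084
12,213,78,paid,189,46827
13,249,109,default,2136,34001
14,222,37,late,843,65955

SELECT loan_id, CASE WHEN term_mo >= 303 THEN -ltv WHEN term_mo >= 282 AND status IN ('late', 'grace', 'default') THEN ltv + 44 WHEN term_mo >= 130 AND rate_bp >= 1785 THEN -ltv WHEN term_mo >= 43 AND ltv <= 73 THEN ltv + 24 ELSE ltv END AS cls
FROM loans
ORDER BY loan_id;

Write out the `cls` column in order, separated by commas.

81, -107, -66, 92, -81, 111, 62, 95, 80, 80, 78, -109, 61

loan_id=2: term_mo >= 43 AND ltv <= 73 → 81
loan_id=3: term_mo >= 303 → -107
loan_id=4: term_mo >= 303 → -66
loan_id=5: ELSE → 92
loan_id=6: term_mo >= 303 → -81
loan_id=7: ELSE → 111
loan_id=8: term_mo >= 43 AND ltv <= 73 → 62
loan_id=9: term_mo >= 43 AND ltv <= 73 → 95
loan_id=10: ELSE → 80
loan_id=11: term_mo >= 43 AND ltv <= 73 → 80
loan_id=12: ELSE → 78
loan_id=13: term_mo >= 130 AND rate_bp >= 1785 → -109
loan_id=14: term_mo >= 43 AND ltv <= 73 → 61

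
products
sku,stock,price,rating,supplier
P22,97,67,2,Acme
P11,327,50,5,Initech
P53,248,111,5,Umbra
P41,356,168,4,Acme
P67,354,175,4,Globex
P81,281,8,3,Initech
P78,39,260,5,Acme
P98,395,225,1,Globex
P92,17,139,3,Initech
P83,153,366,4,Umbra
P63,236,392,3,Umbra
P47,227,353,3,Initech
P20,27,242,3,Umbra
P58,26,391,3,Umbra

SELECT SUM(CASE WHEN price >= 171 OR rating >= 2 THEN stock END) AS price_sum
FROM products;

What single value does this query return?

2783

sku=P22: ✓ → 97
sku=P11: ✓ → 327
sku=P53: ✓ → 248
sku=P41: ✓ → 356
sku=P67: ✓ → 354
sku=P81: ✓ → 281
sku=P78: ✓ → 39
sku=P98: ✓ → 395
sku=P92: ✓ → 17
sku=P83: ✓ → 153
sku=P63: ✓ → 236
sku=P47: ✓ → 227
sku=P20: ✓ → 27
sku=P58: ✓ → 26
price_sum = 97 + 327 + 248 + 356 + 354 + 281 + 39 + 395 + 17 + 153 + 236 + 227 + 27 + 26 = 2783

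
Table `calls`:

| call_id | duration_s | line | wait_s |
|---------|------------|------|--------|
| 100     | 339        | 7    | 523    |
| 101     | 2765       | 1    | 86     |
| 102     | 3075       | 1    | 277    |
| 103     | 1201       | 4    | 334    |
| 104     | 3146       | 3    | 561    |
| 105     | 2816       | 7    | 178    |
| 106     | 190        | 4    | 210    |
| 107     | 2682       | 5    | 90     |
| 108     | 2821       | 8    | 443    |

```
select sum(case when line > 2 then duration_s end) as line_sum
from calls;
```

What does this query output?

call_id=100: ✓ → 339
call_id=101: ✗
call_id=102: ✗
call_id=103: ✓ → 1201
call_id=104: ✓ → 3146
call_id=105: ✓ → 2816
call_id=106: ✓ → 190
call_id=107: ✓ → 2682
call_id=108: ✓ → 2821
line_sum = 339 + 1201 + 3146 + 2816 + 190 + 2682 + 2821 = 13195

13195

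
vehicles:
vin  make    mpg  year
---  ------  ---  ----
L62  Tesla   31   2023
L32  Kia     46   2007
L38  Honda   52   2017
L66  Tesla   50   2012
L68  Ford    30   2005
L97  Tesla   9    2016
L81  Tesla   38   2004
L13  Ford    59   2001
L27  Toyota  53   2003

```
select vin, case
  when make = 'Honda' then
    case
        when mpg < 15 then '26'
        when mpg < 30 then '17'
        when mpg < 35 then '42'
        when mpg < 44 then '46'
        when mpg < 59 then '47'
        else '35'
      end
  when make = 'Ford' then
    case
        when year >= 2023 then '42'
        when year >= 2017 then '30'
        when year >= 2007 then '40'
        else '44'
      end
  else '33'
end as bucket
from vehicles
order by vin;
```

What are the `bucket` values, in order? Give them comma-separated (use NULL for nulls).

vin=L13: make='Ford' → inner[ELSE] → 44
vin=L27: make='Toyota' → outer ELSE → 33
vin=L32: make='Kia' → outer ELSE → 33
vin=L38: make='Honda' → inner[mpg < 59] → 47
vin=L62: make='Tesla' → outer ELSE → 33
vin=L66: make='Tesla' → outer ELSE → 33
vin=L68: make='Ford' → inner[ELSE] → 44
vin=L81: make='Tesla' → outer ELSE → 33
vin=L97: make='Tesla' → outer ELSE → 33

44, 33, 33, 47, 33, 33, 44, 33, 33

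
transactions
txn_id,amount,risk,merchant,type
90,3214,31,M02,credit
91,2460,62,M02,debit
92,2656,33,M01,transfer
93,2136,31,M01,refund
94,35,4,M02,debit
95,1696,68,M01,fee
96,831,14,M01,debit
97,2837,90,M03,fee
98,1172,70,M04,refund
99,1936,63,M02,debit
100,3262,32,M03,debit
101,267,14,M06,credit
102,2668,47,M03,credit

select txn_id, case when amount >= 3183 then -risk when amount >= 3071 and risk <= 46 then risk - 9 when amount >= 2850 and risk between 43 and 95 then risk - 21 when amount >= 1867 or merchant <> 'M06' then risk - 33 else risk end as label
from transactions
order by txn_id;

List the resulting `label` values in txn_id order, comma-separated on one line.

-31, 29, 0, -2, -29, 35, -19, 57, 37, 30, -32, 14, 14

txn_id=90: amount >= 3183 → -31
txn_id=91: amount >= 1867 or merchant <> 'M06' → 29
txn_id=92: amount >= 1867 or merchant <> 'M06' → 0
txn_id=93: amount >= 1867 or merchant <> 'M06' → -2
txn_id=94: amount >= 1867 or merchant <> 'M06' → -29
txn_id=95: amount >= 1867 or merchant <> 'M06' → 35
txn_id=96: amount >= 1867 or merchant <> 'M06' → -19
txn_id=97: amount >= 1867 or merchant <> 'M06' → 57
txn_id=98: amount >= 1867 or merchant <> 'M06' → 37
txn_id=99: amount >= 1867 or merchant <> 'M06' → 30
txn_id=100: amount >= 3183 → -32
txn_id=101: ELSE → 14
txn_id=102: amount >= 1867 or merchant <> 'M06' → 14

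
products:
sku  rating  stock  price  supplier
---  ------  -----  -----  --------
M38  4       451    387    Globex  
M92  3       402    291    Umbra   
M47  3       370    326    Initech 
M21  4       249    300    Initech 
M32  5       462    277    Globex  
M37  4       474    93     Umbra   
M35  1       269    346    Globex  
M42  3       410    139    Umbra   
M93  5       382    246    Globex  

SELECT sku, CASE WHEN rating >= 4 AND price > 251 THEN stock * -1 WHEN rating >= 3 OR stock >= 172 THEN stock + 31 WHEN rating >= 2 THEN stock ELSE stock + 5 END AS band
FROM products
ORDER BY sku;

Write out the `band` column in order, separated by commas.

sku=M21: rating >= 4 AND price > 251 → -249
sku=M32: rating >= 4 AND price > 251 → -462
sku=M35: rating >= 3 OR stock >= 172 → 300
sku=M37: rating >= 3 OR stock >= 172 → 505
sku=M38: rating >= 4 AND price > 251 → -451
sku=M42: rating >= 3 OR stock >= 172 → 441
sku=M47: rating >= 3 OR stock >= 172 → 401
sku=M92: rating >= 3 OR stock >= 172 → 433
sku=M93: rating >= 3 OR stock >= 172 → 413

-249, -462, 300, 505, -451, 441, 401, 433, 413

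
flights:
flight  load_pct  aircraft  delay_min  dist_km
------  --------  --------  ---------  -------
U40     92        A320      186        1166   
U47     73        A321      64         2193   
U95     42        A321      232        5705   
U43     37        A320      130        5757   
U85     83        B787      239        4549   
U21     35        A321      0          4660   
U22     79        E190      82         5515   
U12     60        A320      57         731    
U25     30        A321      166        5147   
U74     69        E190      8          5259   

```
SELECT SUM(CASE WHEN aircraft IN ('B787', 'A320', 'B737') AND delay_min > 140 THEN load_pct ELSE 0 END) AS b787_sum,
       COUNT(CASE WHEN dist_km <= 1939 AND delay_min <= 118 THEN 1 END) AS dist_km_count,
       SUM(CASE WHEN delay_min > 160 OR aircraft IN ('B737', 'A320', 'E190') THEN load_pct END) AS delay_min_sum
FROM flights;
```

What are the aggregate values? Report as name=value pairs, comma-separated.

b787_sum=175, dist_km_count=1, delay_min_sum=492

[b787_sum: aircraft IN ('B787', 'A320', 'B737') AND delay_min > 140]
flight=U40: ✓ → 92
flight=U47: ✗
flight=U95: ✗
flight=U43: ✗
flight=U85: ✓ → 83
flight=U21: ✗
flight=U22: ✗
flight=U12: ✗
flight=U25: ✗
flight=U74: ✗
b787_sum = 92 + 83 = 175
—
[dist_km_count: dist_km <= 1939 AND delay_min <= 118]
flight=U40: ✗
flight=U47: ✗
flight=U95: ✗
flight=U43: ✗
flight=U85: ✗
flight=U21: ✗
flight=U22: ✗
flight=U12: ✓ → 1
flight=U25: ✗
flight=U74: ✗
dist_km_count = COUNT(1) = 1
—
[delay_min_sum: delay_min > 160 OR aircraft IN ('B737', 'A320', 'E190')]
flight=U40: ✓ → 92
flight=U47: ✗
flight=U95: ✓ → 42
flight=U43: ✓ → 37
flight=U85: ✓ → 83
flight=U21: ✗
flight=U22: ✓ → 79
flight=U12: ✓ → 60
flight=U25: ✓ → 30
flight=U74: ✓ → 69
delay_min_sum = 92 + 42 + 37 + 83 + 79 + 60 + 30 + 69 = 492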